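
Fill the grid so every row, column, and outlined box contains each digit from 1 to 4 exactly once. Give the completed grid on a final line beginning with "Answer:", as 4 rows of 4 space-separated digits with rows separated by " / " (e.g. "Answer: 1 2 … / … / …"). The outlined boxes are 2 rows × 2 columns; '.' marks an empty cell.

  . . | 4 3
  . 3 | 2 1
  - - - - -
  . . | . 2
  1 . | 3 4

Step 1. [r1c2∈{1,2}] r1c2 is the only open cell in row 1 admitting 1 ⇒ r1c2=1.
Step 2. [r3c1∈{3,4}] 3 has one home in row 3: r3c1. So r3c1=3.
Step 3. [r2c1∈{4}] r2c1's peers cover all but 4. So r2c1=4.
Step 4. [r3c2∈{4}] nothing but 4 survives at r3c2, so r3c2=4.
Step 5. [r1c1∈{2}] r1c1 is down to just 2. So r1c1=2.
Step 6. [r3c3∈{1}] only 1 remains possible at r3c3, so r3c3=1.
Step 7. [r4c2∈{2}] nothing but 2 survives at r4c2, so r4c2=2.

Answer: 2 1 4 3 / 4 3 2 1 / 3 4 1 2 / 1 2 3 4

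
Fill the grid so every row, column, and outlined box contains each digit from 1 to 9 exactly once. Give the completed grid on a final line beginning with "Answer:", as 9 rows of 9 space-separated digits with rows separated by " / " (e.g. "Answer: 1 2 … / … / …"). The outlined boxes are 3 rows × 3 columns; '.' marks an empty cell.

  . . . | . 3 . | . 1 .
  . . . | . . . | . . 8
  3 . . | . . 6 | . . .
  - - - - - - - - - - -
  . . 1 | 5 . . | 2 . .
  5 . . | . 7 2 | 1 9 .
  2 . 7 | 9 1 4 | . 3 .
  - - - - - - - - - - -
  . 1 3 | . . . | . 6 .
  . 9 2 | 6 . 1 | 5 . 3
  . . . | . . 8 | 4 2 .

Step 1. [r2c1∈{1,4,6,7,9}] col 1 places 1 nowhere but r2c1. So r2c1=1.
Step 2. [r8c5∈{4}] r8c5 is down to just 4 ⇒ r8c5=4.
Step 3. [r4c1∈{4,6,8,9}] across row 4, 9 lands solely at r4c1. So r4c1=9.
Step 4. [r3c4∈{1,2,4,7,8}] 1 has one home in row 3: r3c4, so r3c4=1.
Step 5. [r6c9∈{5,6}] r6c9 is the only open cell in row 6 admitting 5 ⇒ r6c9=5.
Step 6. [r4c5∈{6,8}] 6 has one home in col 5: r4c5. So r4c5=6.
Step 7. [r3c5∈{2,5,8,9}] 8 has one home in col 5: r3c5, so r3c5=8.
Step 8. [r2c7∈{3,6,7,9}] in row 2, 3 fits only at r2c7 ⇒ r2c7=3.
Step 9. [r7c1∈{4,7,8}] 4 has one home in row 7: r7c1, so r7c1=4.
Step 10. [r7c7∈{7,8,9}] row 7 places 8 nowhere but r7c7 ⇒ r7c7=8.
Step 11. [r8c8∈{7}] nothing but 7 survives at r8c8 ⇒ r8c8=7.
Step 12. [r7c9∈{9}] nothing but 9 survives at r7c9. So r7c9=9.
Step 13. [r6c2∈{6,8}] 8 has one home in row 6: r6c2 ⇒ r6c2=8.
Step 14. [r1c3∈{4,5,6,8,9}] in col 3, 8 fits only at r1c3. So r1c3=8.
Step 15. [r4c9∈{4,7}] 7 has one home in row 4: r4c9. So r4c9=7.
Step 16. [r4c6∈{3}] r4c6 has the single candidate 3. So r4c6=3.
Step 17. [r4c2∈{4}] r4c2's peers cover all but 4, so r4c2=4.
Step 18. [r5c3∈{6}] r5c3's peers cover all but 6 ⇒ r5c3=6.
Step 19. [r2c2∈{2,5,6,7}] in row 2, 6 fits only at r2c2 ⇒ r2c2=6.
Step 20. [r1c1∈{7}] only 7 remains possible at r1c1 ⇒ r1c1=7.
Step 21. [r9c3∈{5}] r9c3 has the single candidate 5 ⇒ r9c3=5.
Step 22. [r1c9∈{2,4,6}] in col 9, 6 fits only at r1c9, so r1c9=6.
Step 23. [r1c4∈{2,4}] row 1 places 4 nowhere but r1c4 ⇒ r1c4=4.
Step 24. [r1c7∈{9}] nothing but 9 survives at r1c7 ⇒ r1c7=9.
Step 25. [r1c6∈{5}] r1c6 has the single candidate 5. So r1c6=5.
Step 26. [r2c6∈{7,9}] r2c6 is the only open cell in col 6 admitting 9 ⇒ r2c6=9.
Step 27. [r2c4∈{2,7}] r2c4 is the only open cell in row 2 admitting 7. So r2c4=7.
Step 28. [r3c9∈{2,4}] 2 has one home in col 9: r3c9, so r3c9=2.
Step 29. [r2c3∈{4}] only 4 remains possible at r2c3. So r2c3=4.
Step 30. [r7c5∈{2,5}] in row 7, 5 fits only at r7c5. So r7c5=5.
Step 31. [r2c8∈{5}] only 5 remains possible at r2c8, so r2c8=5.
Step 32. [r9c2∈{7}] nothing but 7 survives at r9c2, so r9c2=7.
Step 33. [r3c8∈{4}] r3c8's peers cover all but 4. So r3c8=4.
Step 34. [r7c4∈{2}] r7c4's peers cover all but 2, so r7c4=2.
Step 35. [r1c2∈{2}] nothing but 2 survives at r1c2. So r1c2=2.
Step 36. [r5c4∈{8}] nothing but 8 survives at r5c4, so r5c4=8.
Step 37. [r9c9∈{1}] r9c9's peers cover all but 1. So r9c9=1.
Step 38. [r2c5∈{2}] only 2 remains possible at r2c5, so r2c5=2.
Step 39. [r8c1∈{8}] r8c1 has the single candidate 8. So r8c1=8.
Step 40. [r6c7∈{6}] r6c7 has the single candidate 6 ⇒ r6c7=6.
Step 41. [r3c3∈{9}] only 9 remains possible at r3c3. So r3c3=9.
Step 42. [r9c5∈{9}] r9c5 has the single candidate 9. So r9c5=9.
Step 43. [r7c6∈{7}] r7c6 is down to just 7. So r7c6=7.
Step 44. [r9c1∈{6}] r9c1 is down to just 6. So r9c1=6.
Step 45. [r3c7∈{7}] only 7 remains possible at r3c7 ⇒ r3c7=7.
Step 46. [r5c9∈{4}] r5c9's peers cover all but 4. So r5c9=4.
Step 47. [r4c8∈{8}] only 8 remains possible at r4c8. So r4c8=8.
Step 48. [r5c2∈{3}] r5c2's peers cover all but 3, so r5c2=3.
Step 49. [r9c4∈{3}] nothing but 3 survives at r9c4 ⇒ r9c4=3.
Step 50. [r3c2∈{5}] nothing but 5 survives at r3c2 ⇒ r3c2=5.

Answer: 7 2 8 4 3 5 9 1 6 / 1 6 4 7 2 9 3 5 8 / 3 5 9 1 8 6 7 4 2 / 9 4 1 5 6 3 2 8 7 / 5 3 6 8 7 2 1 9 4 / 2 8 7 9 1 4 6 3 5 / 4 1 3 2 5 7 8 6 9 / 8 9 2 6 4 1 5 7 3 / 6 7 5 3 9 8 4 2 1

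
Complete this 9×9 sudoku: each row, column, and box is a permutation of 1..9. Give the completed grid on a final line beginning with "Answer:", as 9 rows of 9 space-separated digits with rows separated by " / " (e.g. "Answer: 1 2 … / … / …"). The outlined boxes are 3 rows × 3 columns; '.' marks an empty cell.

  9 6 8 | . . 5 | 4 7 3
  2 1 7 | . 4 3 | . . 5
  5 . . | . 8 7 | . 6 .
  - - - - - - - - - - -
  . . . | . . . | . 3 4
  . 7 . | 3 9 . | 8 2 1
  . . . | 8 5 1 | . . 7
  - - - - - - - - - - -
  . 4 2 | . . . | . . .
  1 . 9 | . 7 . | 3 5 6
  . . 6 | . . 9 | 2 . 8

Step 1. [r2c7∈{9}] r2c7 has the single candidate 9 ⇒ r2c7=9.
Step 2. [r4c2∈{2,5,8,9}] in row 4, 9 fits only at r4c2, so r4c2=9.
Step 3. [r5c6∈{4,6}] in box 5, 4 fits only at r5c6, so r5c6=4.
Step 4. [r3c2∈{3}] only 3 remains possible at r3c2. So r3c2=3.
Step 5. [r7c4∈{1,5,6}] row 7 places 5 nowhere but r7c4 ⇒ r7c4=5.
Step 6. [r6c1∈{3,4,6}] across col 1, 4 lands solely at r6c1 ⇒ r6c1=4.
Step 7. [r4c7∈{5,6}] 5 has one home in col 7: r4c7 ⇒ r4c7=5.
Step 8. [r3c7∈{1}] nothing but 1 survives at r3c7 ⇒ r3c7=1.
Step 9. [r9c1∈{3,7}] r9c1 is the only open cell in row 9 admitting 7. So r9c1=7.
Step 10. [r8c4∈{2,4}] in row 8, 4 fits only at r8c4. So r8c4=4.
Step 11. [r9c4∈{1}] r9c4 is down to just 1 ⇒ r9c4=1.
Step 12. [r1c4∈{2}] nothing but 2 survives at r1c4. So r1c4=2.
Step 13. [r8c2∈{8}] r8c2's peers cover all but 8. So r8c2=8.
Step 14. [r4c5∈{2,6}] in col 5, 2 fits only at r4c5 ⇒ r4c5=2.
Step 15. [r4c6∈{6}] only 6 remains possible at r4c6, so r4c6=6.
Step 16. [r7c8∈{1,9}] in row 7, 1 fits only at r7c8 ⇒ r7c8=1.
Step 17. [r7c1∈{3}] r7c1's peers cover all but 3 ⇒ r7c1=3.
Step 18. [r6c8∈{9}] r6c8 is down to just 9 ⇒ r6c8=9.
Step 19. [r7c9∈{9}] r7c9's peers cover all but 9 ⇒ r7c9=9.
Step 20. [r2c8∈{8}] nothing but 8 survives at r2c8, so r2c8=8.
Step 21. [r8c6∈{2}] r8c6 has the single candidate 2. So r8c6=2.
Step 22. [r9c8∈{4}] r9c8's peers cover all but 4. So r9c8=4.
Step 23. [r6c7∈{6}] only 6 remains possible at r6c7 ⇒ r6c7=6.
Step 24. [r7c7∈{7}] r7c7 is down to just 7 ⇒ r7c7=7.
Step 25. [r4c1∈{8}] r4c1 is down to just 8, so r4c1=8.
Step 26. [r5c3∈{5}] nothing but 5 survives at r5c3, so r5c3=5.
Step 27. [r7c6∈{8}] r7c6 is down to just 8 ⇒ r7c6=8.
Step 28. [r9c5∈{3}] r9c5 has the single candidate 3, so r9c5=3.
Step 29. [r7c5∈{6}] only 6 remains possible at r7c5 ⇒ r7c5=6.
Step 30. [r1c5∈{1}] r1c5 has the single candidate 1, so r1c5=1.
Step 31. [r9c2∈{5}] only 5 remains possible at r9c2. So r9c2=5.
Step 32. [r6c2∈{2}] r6c2 has the single candidate 2 ⇒ r6c2=2.
Step 33. [r4c4∈{7}] nothing but 7 survives at r4c4, so r4c4=7.
Step 34. [r5c1∈{6}] only 6 remains possible at r5c1 ⇒ r5c1=6.
Step 35. [r3c9∈{2}] r3c9 has the single candidate 2. So r3c9=2.
Step 36. [r6c3∈{3}] r6c3 has the single candidate 3, so r6c3=3.
Step 37. [r3c3∈{4}] nothing but 4 survives at r3c3. So r3c3=4.
Step 38. [r3c4∈{9}] r3c4 has the single candidate 9. So r3c4=9.
Step 39. [r2c4∈{6}] nothing but 6 survives at r2c4, so r2c4=6.
Step 40. [r4c3∈{1}] only 1 remains possible at r4c3. So r4c3=1.

Answer: 9 6 8 2 1 5 4 7 3 / 2 1 7 6 4 3 9 8 5 / 5 3 4 9 8 7 1 6 2 / 8 9 1 7 2 6 5 3 4 / 6 7 5 3 9 4 8 2 1 / 4 2 3 8 5 1 6 9 7 / 3 4 2 5 6 8 7 1 9 / 1 8 9 4 7 2 3 5 6 / 7 5 6 1 3 9 2 4 8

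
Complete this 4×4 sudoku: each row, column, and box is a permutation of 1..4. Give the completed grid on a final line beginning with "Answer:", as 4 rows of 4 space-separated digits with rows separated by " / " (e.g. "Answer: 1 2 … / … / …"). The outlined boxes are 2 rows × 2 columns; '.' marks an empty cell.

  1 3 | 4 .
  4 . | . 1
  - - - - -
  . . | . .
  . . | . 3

Step 1. [r4c1∈{2}] only 2 remains possible at r4c1. So r4c1=2.
Step 2. [r4c2∈{1,4}] 4 has one home in row 4: r4c2, so r4c2=4.
Step 3. [r1c4∈{2}] nothing but 2 survives at r1c4, so r1c4=2.
Step 4. [r4c3∈{1}] nothing but 1 survives at r4c3. So r4c3=1.
Step 5. [r3c1∈{3}] only 3 remains possible at r3c1. So r3c1=3.
Step 6. [r2c2∈{2}] only 2 remains possible at r2c2. So r2c2=2.
Step 7. [r2c3∈{3}] only 3 remains possible at r2c3 ⇒ r2c3=3.
Step 8. [r3c4∈{4}] r3c4 is down to just 4. So r3c4=4.
Step 9. [r3c2∈{1}] only 1 remains possible at r3c2. So r3c2=1.
Step 10. [r3c3∈{2}] r3c3 is down to just 2 ⇒ r3c3=2.

Answer: 1 3 4 2 / 4 2 3 1 / 3 1 2 4 / 2 4 1 3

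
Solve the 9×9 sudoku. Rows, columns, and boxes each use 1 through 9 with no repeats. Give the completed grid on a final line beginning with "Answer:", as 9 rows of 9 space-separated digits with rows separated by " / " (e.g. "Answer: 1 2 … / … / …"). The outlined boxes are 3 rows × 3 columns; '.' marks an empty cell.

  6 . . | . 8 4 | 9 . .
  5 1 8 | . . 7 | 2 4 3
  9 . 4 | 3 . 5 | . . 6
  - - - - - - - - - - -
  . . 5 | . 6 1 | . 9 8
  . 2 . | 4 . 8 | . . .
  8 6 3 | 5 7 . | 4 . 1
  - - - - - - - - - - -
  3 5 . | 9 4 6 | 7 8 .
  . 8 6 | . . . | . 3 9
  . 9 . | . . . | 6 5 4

Step 1. [r8c6∈{2}] only 2 remains possible at r8c6. So r8c6=2.
Step 2. [r7c3∈{1,2}] in row 7, 1 fits only at r7c3. So r7c3=1.
Step 3. [r3c2∈{7}] r3c2's peers cover all but 7, so r3c2=7.
Step 4. [r4c1∈{4,7}] in row 4, 7 fits only at r4c1, so r4c1=7.
Step 5. [r3c8∈{1}] r3c8's peers cover all but 1. So r3c8=1.
Step 6. [r5c5∈{3,9}] in box 5, 3 fits only at r5c5 ⇒ r5c5=3.
Step 7. [r9c5∈{1}] r9c5 is down to just 1 ⇒ r9c5=1.
Step 8. [r1c9∈{5,7}] r1c9 is the only open cell in row 1 admitting 5. So r1c9=5.
Step 9. [r9c3∈{2,7}] 7 has one home in col 3: r9c3, so r9c3=7.
Step 10. [r1c3∈{2}] r1c3 is down to just 2 ⇒ r1c3=2.
Step 11. [r5c8∈{6,7}] across row 5, 6 lands solely at r5c8, so r5c8=6.
Step 12. [r4c4∈{2}] r4c4's peers cover all but 2 ⇒ r4c4=2.
Step 13. [r5c3∈{9}] only 9 remains possible at r5c3, so r5c3=9.
Step 14. [r5c1∈{1}] nothing but 1 survives at r5c1 ⇒ r5c1=1.
Step 15. [r8c1∈{4}] r8c1 is down to just 4 ⇒ r8c1=4.
Step 16. [r6c6∈{9}] only 9 remains possible at r6c6. So r6c6=9.
Step 17. [r2c4∈{6}] r2c4 has the single candidate 6. So r2c4=6.
Step 18. [r4c2∈{4}] nothing but 4 survives at r4c2. So r4c2=4.
Step 19. [r3c7∈{8}] r3c7's peers cover all but 8, so r3c7=8.
Step 20. [r8c5∈{5}] r8c5 has the single candidate 5 ⇒ r8c5=5.
Step 21. [r1c2∈{3}] r1c2's peers cover all but 3 ⇒ r1c2=3.
Step 22. [r7c9∈{2}] r7c9's peers cover all but 2, so r7c9=2.
Step 23. [r9c6∈{3}] r9c6's peers cover all but 3, so r9c6=3.
Step 24. [r9c1∈{2}] r9c1 has the single candidate 2, so r9c1=2.
Step 25. [r5c7∈{5}] only 5 remains possible at r5c7. So r5c7=5.
Step 26. [r5c9∈{7}] r5c9 is down to just 7 ⇒ r5c9=7.
Step 27. [r9c4∈{8}] r9c4's peers cover all but 8, so r9c4=8.
Step 28. [r8c7∈{1}] r8c7 has the single candidate 1 ⇒ r8c7=1.
Step 29. [r6c8∈{2}] only 2 remains possible at r6c8. So r6c8=2.
Step 30. [r1c4∈{1}] r1c4's peers cover all but 1. So r1c4=1.
Step 31. [r2c5∈{9}] r2c5's peers cover all but 9 ⇒ r2c5=9.
Step 32. [r3c5∈{2}] r3c5 is down to just 2 ⇒ r3c5=2.
Step 33. [r1c8∈{7}] r1c8 is down to just 7 ⇒ r1c8=7.
Step 34. [r4c7∈{3}] r4c7 is down to just 3, so r4c7=3.
Step 35. [r8c4∈{7}] only 7 remains possible at r8c4. So r8c4=7.

Answer: 6 3 2 1 8 4 9 7 5 / 5 1 8 6 9 7 2 4 3 / 9 7 4 3 2 5 8 1 6 / 7 4 5 2 6 1 3 9 8 / 1 2 9 4 3 8 5 6 7 / 8 6 3 5 7 9 4 2 1 / 3 5 1 9 4 6 7 8 2 / 4 8 6 7 5 2 1 3 9 / 2 9 7 8 1 3 6 5 4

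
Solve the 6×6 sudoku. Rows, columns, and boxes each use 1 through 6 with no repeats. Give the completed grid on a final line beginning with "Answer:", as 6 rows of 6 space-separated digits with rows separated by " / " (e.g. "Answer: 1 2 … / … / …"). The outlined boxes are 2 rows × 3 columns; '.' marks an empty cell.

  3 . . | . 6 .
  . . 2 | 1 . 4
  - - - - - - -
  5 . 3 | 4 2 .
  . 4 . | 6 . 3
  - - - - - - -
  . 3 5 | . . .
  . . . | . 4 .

Step 1. [r6c2∈{1,2,6}] r6c2 is the only open cell in col 2 admitting 2 ⇒ r6c2=2.
Step 2. [r4c3∈{1}] r4c3 has the single candidate 1, so r4c3=1.
Step 3. [r2c1∈{6}] r2c1's peers cover all but 6 ⇒ r2c1=6.
Step 4. [r5c6∈{1,2,6}] in row 5, 6 fits only at r5c6, so r5c6=6.
Step 5. [r1c6∈{2,5}] in col 6, 2 fits only at r1c6 ⇒ r1c6=2.
Step 6. [r1c4∈{5}] r1c4 has the single candidate 5 ⇒ r1c4=5.
Step 7. [r5c5∈{1}] r5c5 is down to just 1, so r5c5=1.
Step 8. [r5c4∈{2}] r5c4 has the single candidate 2. So r5c4=2.
Step 9. [r4c1∈{2}] r4c1 is down to just 2, so r4c1=2.
Step 10. [r1c2∈{1}] r1c2 is down to just 1. So r1c2=1.
Step 11. [r6c1∈{1}] r6c1 has the single candidate 1. So r6c1=1.
Step 12. [r6c3∈{6}] r6c3 is down to just 6, so r6c3=6.
Step 13. [r3c6∈{1}] nothing but 1 survives at r3c6. So r3c6=1.
Step 14. [r2c5∈{3}] r2c5 is down to just 3. So r2c5=3.
Step 15. [r1c3∈{4}] r1c3's peers cover all but 4 ⇒ r1c3=4.
Step 16. [r6c4∈{3}] r6c4 is down to just 3, so r6c4=3.
Step 17. [r4c5∈{5}] r4c5 is down to just 5 ⇒ r4c5=5.
Step 18. [r2c2∈{5}] nothing but 5 survives at r2c2 ⇒ r2c2=5.
Step 19. [r3c2∈{6}] only 6 remains possible at r3c2. So r3c2=6.
Step 20. [r6c6∈{5}] r6c6's peers cover all but 5 ⇒ r6c6=5.
Step 21. [r5c1∈{4}] r5c1 has the single candidate 4. So r5c1=4.

Answer: 3 1 4 5 6 2 / 6 5 2 1 3 4 / 5 6 3 4 2 1 / 2 4 1 6 5 3 / 4 3 5 2 1 6 / 1 2 6 3 4 5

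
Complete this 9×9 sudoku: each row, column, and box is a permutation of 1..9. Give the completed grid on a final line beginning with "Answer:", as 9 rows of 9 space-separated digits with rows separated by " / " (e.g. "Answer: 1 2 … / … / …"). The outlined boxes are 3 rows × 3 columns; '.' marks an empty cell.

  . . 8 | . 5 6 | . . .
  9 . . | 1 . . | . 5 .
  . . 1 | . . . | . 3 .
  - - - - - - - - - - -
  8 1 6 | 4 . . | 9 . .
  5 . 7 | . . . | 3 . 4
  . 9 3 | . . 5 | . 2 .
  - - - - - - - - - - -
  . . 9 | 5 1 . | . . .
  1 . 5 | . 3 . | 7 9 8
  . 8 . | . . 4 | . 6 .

Step 1. [r9c3∈{2}] nothing but 2 survives at r9c3 ⇒ r9c3=2.
Step 2. [r2c3∈{4}] r2c3's peers cover all but 4 ⇒ r2c3=4.
Step 3. [r8c6∈{2}] only 2 remains possible at r8c6. So r8c6=2.
Step 4. [r1c4∈{2,3,7,9}] 3 has one home in col 4: r1c4, so r1c4=3.
Step 5. [r5c8∈{1,8}] r5c8 is the only open cell in col 8 admitting 8, so r5c8=8.
Step 6. [r3c5∈{2,4,7,8,9}] col 5 places 4 nowhere but r3c5. So r3c5=4.
Step 7. [r5c2∈{2}] r5c2 is down to just 2. So r5c2=2.
Step 8. [r3c4∈{2,7,8,9}] 2 has one home in col 4: r3c4, so r3c4=2.
Step 9. [r1c2∈{7}] r1c2's peers cover all but 7, so r1c2=7.
Step 10. [r3c1∈{6}] r3c1's peers cover all but 6 ⇒ r3c1=6.
Step 11. [r3c6∈{7,8,9}] r3c6 is the only open cell in box 2 admitting 9 ⇒ r3c6=9.
Step 12. [r7c8∈{4}] r7c8's peers cover all but 4 ⇒ r7c8=4.
Step 13. [r4c8∈{7}] only 7 remains possible at r4c8 ⇒ r4c8=7.
Step 14. [r7c7∈{2}] nothing but 2 survives at r7c7. So r7c7=2.
Step 15. [r8c4∈{6}] only 6 remains possible at r8c4 ⇒ r8c4=6.
Step 16. [r2c9∈{2,6,7}] 2 has one home in row 2: r2c9, so r2c9=2.
Step 17. [r6c9∈{1,6}] 6 has one home in col 9: r6c9. So r6c9=6.
Step 18. [r7c9∈{3}] nothing but 3 survives at r7c9 ⇒ r7c9=3.
Step 19. [r5c4∈{9}] r5c4 has the single candidate 9. So r5c4=9.
Step 20. [r9c4∈{7}] nothing but 7 survives at r9c4, so r9c4=7.
Step 21. [r9c7∈{1,5}] col 7 places 5 nowhere but r9c7. So r9c7=5.
Step 22. [r6c5∈{7,8}] in row 6, 7 fits only at r6c5 ⇒ r6c5=7.
Step 23. [r1c8∈{1}] r1c8 is down to just 1, so r1c8=1.
Step 24. [r2c5∈{8}] only 8 remains possible at r2c5 ⇒ r2c5=8.
Step 25. [r5c5∈{6}] r5c5 is down to just 6, so r5c5=6.
Step 26. [r7c6∈{8}] r7c6 has the single candidate 8, so r7c6=8.
Step 27. [r4c9∈{5}] r4c9 has the single candidate 5. So r4c9=5.
Step 28. [r8c2∈{4}] only 4 remains possible at r8c2. So r8c2=4.
Step 29. [r3c7∈{8}] r3c7 is down to just 8 ⇒ r3c7=8.
Step 30. [r6c7∈{1}] r6c7's peers cover all but 1 ⇒ r6c7=1.
Step 31. [r3c9∈{7}] r3c9 is down to just 7 ⇒ r3c9=7.
Step 32. [r6c4∈{8}] r6c4 is down to just 8 ⇒ r6c4=8.
Step 33. [r9c9∈{1}] r9c9 has the single candidate 1 ⇒ r9c9=1.
Step 34. [r6c1∈{4}] r6c1's peers cover all but 4, so r6c1=4.
Step 35. [r2c7∈{6}] only 6 remains possible at r2c7, so r2c7=6.
Step 36. [r4c5∈{2}] r4c5's peers cover all but 2 ⇒ r4c5=2.
Step 37. [r5c6∈{1}] only 1 remains possible at r5c6 ⇒ r5c6=1.
Step 38. [r2c2∈{3}] r2c2 is down to just 3. So r2c2=3.
Step 39. [r1c1∈{2}] r1c1 has the single candidate 2 ⇒ r1c1=2.
Step 40. [r9c1∈{3}] r9c1's peers cover all but 3 ⇒ r9c1=3.
Step 41. [r3c2∈{5}] r3c2 is down to just 5 ⇒ r3c2=5.
Step 42. [r2c6∈{7}] r2c6's peers cover all but 7 ⇒ r2c6=7.
Step 43. [r1c7∈{4}] only 4 remains possible at r1c7 ⇒ r1c7=4.
Step 44. [r7c1∈{7}] r7c1's peers cover all but 7 ⇒ r7c1=7.
Step 45. [r4c6∈{3}] r4c6 has the single candidate 3, so r4c6=3.
Step 46. [r9c5∈{9}] r9c5 is down to just 9, so r9c5=9.
Step 47. [r1c9∈{9}] r1c9 is down to just 9. So r1c9=9.
Step 48. [r7c2∈{6}] r7c2 has the single candidate 6, so r7c2=6.

Answer: 2 7 8 3 5 6 4 1 9 / 9 3 4 1 8 7 6 5 2 / 6 5 1 2 4 9 8 3 7 / 8 1 6 4 2 3 9 7 5 / 5 2 7 9 6 1 3 8 4 / 4 9 3 8 7 5 1 2 6 / 7 6 9 5 1 8 2 4 3 / 1 4 5 6 3 2 7 9 8 / 3 8 2 7 9 4 5 6 1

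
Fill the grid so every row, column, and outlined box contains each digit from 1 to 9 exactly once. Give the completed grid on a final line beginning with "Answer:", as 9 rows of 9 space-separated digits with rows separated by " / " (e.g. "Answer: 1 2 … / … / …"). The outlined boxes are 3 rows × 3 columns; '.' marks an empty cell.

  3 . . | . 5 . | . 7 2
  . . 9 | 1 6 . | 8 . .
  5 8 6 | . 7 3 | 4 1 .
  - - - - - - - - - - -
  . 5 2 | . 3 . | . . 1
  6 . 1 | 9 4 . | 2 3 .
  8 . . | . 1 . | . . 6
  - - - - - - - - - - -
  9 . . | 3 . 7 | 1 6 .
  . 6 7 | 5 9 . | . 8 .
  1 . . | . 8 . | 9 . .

Step 1. [r1c3∈{4}] nothing but 4 survives at r1c3, so r1c3=4.
Step 2. [r9c4∈{2,4,6}] 4 has one home in col 4: r9c4, so r9c4=4.
Step 3. [r5c2∈{7}] r5c2 has the single candidate 7, so r5c2=7.
Step 4. [r2c2∈{2}] r2c2 has the single candidate 2, so r2c2=2.
Step 5. [r6c7∈{5,7}] r6c7 is the only open cell in col 7 admitting 5 ⇒ r6c7=5.
Step 6. [r6c2∈{3,4,9}] r6c2 is the only open cell in col 2 admitting 9. So r6c2=9.
Step 7. [r2c9∈{3,5}] across row 2, 3 lands solely at r2c9 ⇒ r2c9=3.
Step 8. [r6c6∈{2}] r6c6 has the single candidate 2 ⇒ r6c6=2.
Step 9. [r4c4∈{6,7,8}] col 4 places 6 nowhere but r4c4, so r4c4=6.
Step 10. [r7c2∈{4}] r7c2 is down to just 4 ⇒ r7c2=4.
Step 11. [r7c9∈{5}] r7c9 has the single candidate 5. So r7c9=5.
Step 12. [r4c6∈{8}] r4c6's peers cover all but 8 ⇒ r4c6=8.
Step 13. [r4c8∈{4,9}] row 4 places 9 nowhere but r4c8, so r4c8=9.
Step 14. [r9c2∈{3}] only 3 remains possible at r9c2, so r9c2=3.
Step 15. [r6c3∈{3}] r6c3 is down to just 3 ⇒ r6c3=3.
Step 16. [r5c6∈{5}] r5c6 has the single candidate 5 ⇒ r5c6=5.
Step 17. [r8c9∈{4}] r8c9 has the single candidate 4 ⇒ r8c9=4.
Step 18. [r1c2∈{1}] only 1 remains possible at r1c2, so r1c2=1.
Step 19. [r8c7∈{3}] r8c7 is down to just 3 ⇒ r8c7=3.
Step 20. [r9c8∈{2}] nothing but 2 survives at r9c8. So r9c8=2.
Step 21. [r2c8∈{5}] r2c8's peers cover all but 5, so r2c8=5.
Step 22. [r7c5∈{2}] only 2 remains possible at r7c5, so r7c5=2.
Step 23. [r2c6∈{4}] r2c6's peers cover all but 4. So r2c6=4.
Step 24. [r9c6∈{6}] only 6 remains possible at r9c6 ⇒ r9c6=6.
Step 25. [r2c1∈{7}] nothing but 7 survives at r2c1. So r2c1=7.
Step 26. [r3c4∈{2}] r3c4 has the single candidate 2 ⇒ r3c4=2.
Step 27. [r4c1∈{4}] r4c1 has the single candidate 4, so r4c1=4.
Step 28. [r9c9∈{7}] r9c9's peers cover all but 7, so r9c9=7.
Step 29. [r1c6∈{9}] r1c6 has the single candidate 9 ⇒ r1c6=9.
Step 30. [r4c7∈{7}] r4c7 has the single candidate 7 ⇒ r4c7=7.
Step 31. [r6c8∈{4}] r6c8's peers cover all but 4. So r6c8=4.
Step 32. [r6c4∈{7}] r6c4 is down to just 7. So r6c4=7.
Step 33. [r3c9∈{9}] r3c9 is down to just 9 ⇒ r3c9=9.
Step 34. [r7c3∈{8}] nothing but 8 survives at r7c3. So r7c3=8.
Step 35. [r1c4∈{8}] r1c4's peers cover all but 8. So r1c4=8.
Step 36. [r8c1∈{2}] nothing but 2 survives at r8c1. So r8c1=2.
Step 37. [r5c9∈{8}] r5c9 is down to just 8, so r5c9=8.
Step 38. [r9c3∈{5}] r9c3 is down to just 5 ⇒ r9c3=5.
Step 39. [r8c6∈{1}] r8c6's peers cover all but 1 ⇒ r8c6=1.
Step 40. [r1c7∈{6}] r1c7 has the single candidate 6. So r1c7=6.

Answer: 3 1 4 8 5 9 6 7 2 / 7 2 9 1 6 4 8 5 3 / 5 8 6 2 7 3 4 1 9 / 4 5 2 6 3 8 7 9 1 / 6 7 1 9 4 5 2 3 8 / 8 9 3 7 1 2 5 4 6 / 9 4 8 3 2 7 1 6 5 / 2 6 7 5 9 1 3 8 4 / 1 3 5 4 8 6 9 2 7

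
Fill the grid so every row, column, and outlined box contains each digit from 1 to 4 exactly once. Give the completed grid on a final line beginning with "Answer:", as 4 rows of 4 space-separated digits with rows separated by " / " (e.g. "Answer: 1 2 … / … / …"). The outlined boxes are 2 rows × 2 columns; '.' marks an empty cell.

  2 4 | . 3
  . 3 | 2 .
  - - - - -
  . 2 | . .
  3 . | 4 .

Step 1. [r3c4∈{1}] r3c4 has the single candidate 1, so r3c4=1.
Step 2. [r3c1∈{4}] r3c1's peers cover all but 4. So r3c1=4.
Step 3. [r2c1∈{1}] nothing but 1 survives at r2c1, so r2c1=1.
Step 4. [r3c3∈{3}] nothing but 3 survives at r3c3, so r3c3=3.
Step 5. [r4c2∈{1}] r4c2's peers cover all but 1. So r4c2=1.
Step 6. [r4c4∈{2}] only 2 remains possible at r4c4 ⇒ r4c4=2.
Step 7. [r2c4∈{4}] r2c4 is down to just 4. So r2c4=4.
Step 8. [r1c3∈{1}] nothing but 1 survives at r1c3. So r1c3=1.

Answer: 2 4 1 3 / 1 3 2 4 / 4 2 3 1 / 3 1 4 2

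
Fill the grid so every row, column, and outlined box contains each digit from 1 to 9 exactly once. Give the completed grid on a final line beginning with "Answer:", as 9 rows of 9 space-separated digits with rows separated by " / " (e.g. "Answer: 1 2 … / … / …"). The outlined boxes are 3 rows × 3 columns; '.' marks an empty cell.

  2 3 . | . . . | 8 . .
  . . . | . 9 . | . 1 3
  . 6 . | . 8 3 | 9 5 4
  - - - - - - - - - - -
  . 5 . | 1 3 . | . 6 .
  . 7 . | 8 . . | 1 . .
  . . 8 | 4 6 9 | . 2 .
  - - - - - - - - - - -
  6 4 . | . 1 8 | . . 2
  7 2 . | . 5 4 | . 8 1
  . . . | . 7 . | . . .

Step 1. [r9c2∈{1,8,9}] in col 2, 9 fits only at r9c2, so r9c2=9.
Step 2. [r1c3∈{1,4,5,7,9}] across row 1, 9 lands solely at r1c3. So r1c3=9.
Step 3. [r8c3∈{3}] r8c3's peers cover all but 3. So r8c3=3.
Step 4. [r1c8∈{7}] r1c8 has the single candidate 7. So r1c8=7.
Step 5. [r4c6∈{2,7}] box 5 places 7 nowhere but r4c6 ⇒ r4c6=7.
Step 6. [r4c7∈{4}] nothing but 4 survives at r4c7. So r4c7=4.
Step 7. [r7c3∈{5}] r7c3 has the single candidate 5 ⇒ r7c3=5.
Step 8. [r5c6∈{2,5}] across box 5, 5 lands solely at r5c6 ⇒ r5c6=5.
Step 9. [r1c9∈{6}] r1c9 has the single candidate 6, so r1c9=6.
Step 10. [r3c4∈{2,7}] 2 has one home in row 3: r3c4. So r3c4=2.
Step 11. [r2c1∈{4,5,8}] across col 1, 5 lands solely at r2c1. So r2c1=5.
Step 12. [r7c8∈{3,9}] across box 9, 9 lands solely at r7c8 ⇒ r7c8=9.
Step 13. [r5c1∈{3,4,9}] across col 1, 4 lands solely at r5c1. So r5c1=4.
Step 14. [r3c1∈{1}] r3c1 has the single candidate 1. So r3c1=1.
Step 15. [r6c9∈{5,7}] in col 9, 7 fits only at r6c9. So r6c9=7.
Step 16. [r2c4∈{6,7}] 7 has one home in col 4: r2c4. So r2c4=7.
Step 17. [r8c7∈{6}] r8c7 has the single candidate 6 ⇒ r8c7=6.
Step 18. [r7c4∈{3}] r7c4 is down to just 3 ⇒ r7c4=3.
Step 19. [r5c8∈{3}] only 3 remains possible at r5c8. So r5c8=3.
Step 20. [r5c3∈{2,6}] r5c3 is the only open cell in row 5 admitting 6 ⇒ r5c3=6.
Step 21. [r9c9∈{5}] nothing but 5 survives at r9c9 ⇒ r9c9=5.
Step 22. [r4c9∈{8,9}] 8 has one home in row 4: r4c9, so r4c9=8.
Step 23. [r9c6∈{2,6}] in row 9, 2 fits only at r9c6 ⇒ r9c6=2.
Step 24. [r7c7∈{7}] only 7 remains possible at r7c7 ⇒ r7c7=7.
Step 25. [r6c2∈{1}] nothing but 1 survives at r6c2, so r6c2=1.
Step 26. [r5c5∈{2}] r5c5's peers cover all but 2. So r5c5=2.
Step 27. [r9c8∈{4}] nothing but 4 survives at r9c8, so r9c8=4.
Step 28. [r2c6∈{6}] only 6 remains possible at r2c6. So r2c6=6.
Step 29. [r1c6∈{1}] only 1 remains possible at r1c6, so r1c6=1.
Step 30. [r2c7∈{2}] r2c7 has the single candidate 2. So r2c7=2.
Step 31. [r9c7∈{3}] r9c7 has the single candidate 3, so r9c7=3.
Step 32. [r1c4∈{5}] r1c4's peers cover all but 5. So r1c4=5.
Step 33. [r9c3∈{1}] r9c3's peers cover all but 1 ⇒ r9c3=1.
Step 34. [r3c3∈{7}] r3c3 has the single candidate 7. So r3c3=7.
Step 35. [r6c1∈{3}] nothing but 3 survives at r6c1, so r6c1=3.
Step 36. [r5c9∈{9}] r5c9 is down to just 9. So r5c9=9.
Step 37. [r9c4∈{6}] r9c4's peers cover all but 6 ⇒ r9c4=6.
Step 38. [r4c1∈{9}] only 9 remains possible at r4c1, so r4c1=9.
Step 39. [r6c7∈{5}] r6c7 is down to just 5, so r6c7=5.
Step 40. [r2c2∈{8}] r2c2's peers cover all but 8. So r2c2=8.
Step 41. [r1c5∈{4}] r1c5's peers cover all but 4. So r1c5=4.
Step 42. [r4c3∈{2}] nothing but 2 survives at r4c3, so r4c3=2.
Step 43. [r2c3∈{4}] only 4 remains possible at r2c3, so r2c3=4.
Step 44. [r9c1∈{8}] only 8 remains possible at r9c1. So r9c1=8.
Step 45. [r8c4∈{9}] r8c4 has the single candidate 9 ⇒ r8c4=9.

Answer: 2 3 9 5 4 1 8 7 6 / 5 8 4 7 9 6 2 1 3 / 1 6 7 2 8 3 9 5 4 / 9 5 2 1 3 7 4 6 8 / 4 7 6 8 2 5 1 3 9 / 3 1 8 4 6 9 5 2 7 / 6 4 5 3 1 8 7 9 2 / 7 2 3 9 5 4 6 8 1 / 8 9 1 6 7 2 3 4 5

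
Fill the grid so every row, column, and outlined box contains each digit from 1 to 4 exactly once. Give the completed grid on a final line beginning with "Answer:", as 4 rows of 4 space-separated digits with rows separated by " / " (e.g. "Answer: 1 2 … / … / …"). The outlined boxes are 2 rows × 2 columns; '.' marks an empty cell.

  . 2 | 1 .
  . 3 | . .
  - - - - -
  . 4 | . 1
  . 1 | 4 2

Step 1. [r2c4∈{4}] r2c4 has the single candidate 4 ⇒ r2c4=4.
Step 2. [r3c1∈{2,3}] 2 has one home in row 3: r3c1, so r3c1=2.
Step 3. [r1c1∈{4}] nothing but 4 survives at r1c1. So r1c1=4.
Step 4. [r2c1∈{1}] nothing but 1 survives at r2c1. So r2c1=1.
Step 5. [r3c3∈{3}] nothing but 3 survives at r3c3 ⇒ r3c3=3.
Step 6. [r2c3∈{2}] only 2 remains possible at r2c3, so r2c3=2.
Step 7. [r1c4∈{3}] only 3 remains possible at r1c4. So r1c4=3.
Step 8. [r4c1∈{3}] r4c1 has the single candidate 3 ⇒ r4c1=3.

Answer: 4 2 1 3 / 1 3 2 4 / 2 4 3 1 / 3 1 4 2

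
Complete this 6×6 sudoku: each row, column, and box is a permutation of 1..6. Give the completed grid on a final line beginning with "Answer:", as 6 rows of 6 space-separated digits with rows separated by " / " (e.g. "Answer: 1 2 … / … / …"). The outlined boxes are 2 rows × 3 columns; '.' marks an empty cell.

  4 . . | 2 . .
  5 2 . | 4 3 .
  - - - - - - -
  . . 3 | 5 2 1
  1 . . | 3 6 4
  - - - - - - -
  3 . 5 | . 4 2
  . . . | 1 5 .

Step 1. [r6c3∈{2,4,6}] across col 3, 4 lands solely at r6c3. So r6c3=4.
Step 2. [r6c2∈{6}] only 6 remains possible at r6c2 ⇒ r6c2=6.
Step 3. [r2c3∈{1,6}] 1 has one home in row 2: r2c3 ⇒ r2c3=1.
Step 4. [r1c6∈{5,6}] across row 1, 5 lands solely at r1c6. So r1c6=5.
Step 5. [r2c6∈{6}] r2c6 has the single candidate 6, so r2c6=6.
Step 6. [r1c2∈{3}] only 3 remains possible at r1c2. So r1c2=3.
Step 7. [r4c2∈{5}] only 5 remains possible at r4c2, so r4c2=5.
Step 8. [r6c6∈{3}] r6c6 has the single candidate 3 ⇒ r6c6=3.
Step 9. [r4c3∈{2}] r4c3 is down to just 2. So r4c3=2.
Step 10. [r1c3∈{6}] r1c3 has the single candidate 6 ⇒ r1c3=6.
Step 11. [r3c1∈{6}] r3c1's peers cover all but 6 ⇒ r3c1=6.
Step 12. [r3c2∈{4}] r3c2's peers cover all but 4. So r3c2=4.
Step 13. [r6c1∈{2}] nothing but 2 survives at r6c1 ⇒ r6c1=2.
Step 14. [r5c4∈{6}] r5c4 has the single candidate 6 ⇒ r5c4=6.
Step 15. [r5c2∈{1}] r5c2 has the single candidate 1 ⇒ r5c2=1.
Step 16. [r1c5∈{1}] nothing but 1 survives at r1c5 ⇒ r1c5=1.

Answer: 4 3 6 2 1 5 / 5 2 1 4 3 6 / 6 4 3 5 2 1 / 1 5 2 3 6 4 / 3 1 5 6 4 2 / 2 6 4 1 5 3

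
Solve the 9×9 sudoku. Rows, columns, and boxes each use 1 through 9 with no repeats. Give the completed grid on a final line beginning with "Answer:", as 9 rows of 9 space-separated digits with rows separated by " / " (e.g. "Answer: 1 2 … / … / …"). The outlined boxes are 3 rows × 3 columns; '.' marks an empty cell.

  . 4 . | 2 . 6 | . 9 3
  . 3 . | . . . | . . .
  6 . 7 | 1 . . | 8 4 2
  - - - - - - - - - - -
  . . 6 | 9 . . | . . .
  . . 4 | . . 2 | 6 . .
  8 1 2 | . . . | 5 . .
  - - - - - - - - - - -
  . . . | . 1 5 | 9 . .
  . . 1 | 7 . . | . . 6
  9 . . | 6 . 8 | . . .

Step 1. [r4c6∈{1,3,4,7}] in col 6, 1 fits only at r4c6 ⇒ r4c6=1.
Step 2. [r2c3∈{5,8,9}] in col 3, 9 fits only at r2c3, so r2c3=9.
Step 3. [r3c2∈{5}] r3c2's peers cover all but 5, so r3c2=5.
Step 4. [r4c2∈{7}] r4c2's peers cover all but 7. So r4c2=7.
Step 5. [r9c2∈{2}] r9c2 has the single candidate 2. So r9c2=2.
Step 6. [r1c5∈{5,7,8}] in row 1, 5 fits only at r1c5, so r1c5=5.
Step 7. [r7c8∈{2,3,7,8}] across row 7, 2 lands solely at r7c8, so r7c8=2.
Step 8. [r1c7∈{1,7}] row 1 places 7 nowhere but r1c7 ⇒ r1c7=7.
Step 9. [r2c7∈{1}] nothing but 1 survives at r2c7. So r2c7=1.
Step 10. [r9c3∈{3,5}] across col 3, 5 lands solely at r9c3. So r9c3=5.
Step 11. [r7c3∈{3,8}] 3 has one home in col 3: r7c3. So r7c3=3.
Step 12. [r7c4∈{4}] nothing but 4 survives at r7c4. So r7c4=4.
Step 13. [r9c5∈{3}] r9c5 is down to just 3. So r9c5=3.
Step 14. [r9c7∈{4}] only 4 remains possible at r9c7. So r9c7=4.
Step 15. [r6c9∈{4,7,9}] across row 6, 9 lands solely at r6c9 ⇒ r6c9=9.
Step 16. [r6c4∈{3}] r6c4 has the single candidate 3 ⇒ r6c4=3.
Step 17. [r6c8∈{7}] r6c8's peers cover all but 7 ⇒ r6c8=7.
Step 18. [r6c6∈{4}] only 4 remains possible at r6c6, so r6c6=4.
Step 19. [r4c5∈{8}] r4c5 has the single candidate 8, so r4c5=8.
Step 20. [r4c8∈{3}] only 3 remains possible at r4c8. So r4c8=3.
Step 21. [r3c5∈{9}] r3c5 is down to just 9. So r3c5=9.
Step 22. [r9c9∈{1,7}] row 9 places 7 nowhere but r9c9, so r9c9=7.
Step 23. [r7c9∈{8}] r7c9's peers cover all but 8 ⇒ r7c9=8.
Step 24. [r8c8∈{5}] r8c8 has the single candidate 5, so r8c8=5.
Step 25. [r5c9∈{1}] r5c9 is down to just 1. So r5c9=1.
Step 26. [r5c5∈{7}] r5c5's peers cover all but 7. So r5c5=7.
Step 27. [r5c1∈{3,5}] row 5 places 3 nowhere but r5c1 ⇒ r5c1=3.
Step 28. [r1c1∈{1}] r1c1 is down to just 1, so r1c1=1.
Step 29. [r8c6∈{9}] nothing but 9 survives at r8c6, so r8c6=9.
Step 30. [r5c4∈{5}] r5c4 has the single candidate 5 ⇒ r5c4=5.
Step 31. [r2c9∈{5}] only 5 remains possible at r2c9. So r2c9=5.
Step 32. [r8c7∈{3}] r8c7's peers cover all but 3, so r8c7=3.
Step 33. [r9c8∈{1}] nothing but 1 survives at r9c8 ⇒ r9c8=1.
Step 34. [r8c1∈{4}] only 4 remains possible at r8c1, so r8c1=4.
Step 35. [r4c7∈{2}] r4c7's peers cover all but 2 ⇒ r4c7=2.
Step 36. [r2c5∈{4}] r2c5's peers cover all but 4 ⇒ r2c5=4.
Step 37. [r7c2∈{6}] r7c2's peers cover all but 6. So r7c2=6.
Step 38. [r2c6∈{7}] r2c6 is down to just 7, so r2c6=7.
Step 39. [r4c1∈{5}] nothing but 5 survives at r4c1 ⇒ r4c1=5.
Step 40. [r3c6∈{3}] r3c6 has the single candidate 3. So r3c6=3.
Step 41. [r8c5∈{2}] r8c5 has the single candidate 2 ⇒ r8c5=2.
Step 42. [r5c2∈{9}] only 9 remains possible at r5c2, so r5c2=9.
Step 43. [r2c1∈{2}] r2c1 has the single candidate 2. So r2c1=2.
Step 44. [r6c5∈{6}] r6c5 is down to just 6. So r6c5=6.
Step 45. [r8c2∈{8}] only 8 remains possible at r8c2, so r8c2=8.
Step 46. [r1c3∈{8}] r1c3's peers cover all but 8. So r1c3=8.
Step 47. [r2c4∈{8}] only 8 remains possible at r2c4 ⇒ r2c4=8.
Step 48. [r4c9∈{4}] r4c9 has the single candidate 4. So r4c9=4.
Step 49. [r7c1∈{7}] nothing but 7 survives at r7c1 ⇒ r7c1=7.
Step 50. [r2c8∈{6}] nothing but 6 survives at r2c8. So r2c8=6.
Step 51. [r5c8∈{8}] r5c8's peers cover all but 8. So r5c8=8.

Answer: 1 4 8 2 5 6 7 9 3 / 2 3 9 8 4 7 1 6 5 / 6 5 7 1 9 3 8 4 2 / 5 7 6 9 8 1 2 3 4 / 3 9 4 5 7 2 6 8 1 / 8 1 2 3 6 4 5 7 9 / 7 6 3 4 1 5 9 2 8 / 4 8 1 7 2 9 3 5 6 / 9 2 5 6 3 8 4 1 7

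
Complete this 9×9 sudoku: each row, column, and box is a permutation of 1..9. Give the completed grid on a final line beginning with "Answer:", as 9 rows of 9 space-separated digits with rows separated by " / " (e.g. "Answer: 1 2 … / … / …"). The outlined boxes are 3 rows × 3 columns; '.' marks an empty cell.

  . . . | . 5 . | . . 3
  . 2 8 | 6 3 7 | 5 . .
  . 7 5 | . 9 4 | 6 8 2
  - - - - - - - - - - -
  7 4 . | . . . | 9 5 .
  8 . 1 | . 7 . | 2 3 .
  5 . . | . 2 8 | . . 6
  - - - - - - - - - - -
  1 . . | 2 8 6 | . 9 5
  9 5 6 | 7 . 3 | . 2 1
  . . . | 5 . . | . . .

Step 1. [r1c2∈{1,6,9}] 1 has one home in col 2: r1c2. So r1c2=1.
Step 2. [r9c9∈{4,7,8}] 7 has one home in col 9: r9c9. So r9c9=7.
Step 3. [r7c2∈{3}] r7c2 is down to just 3 ⇒ r7c2=3.
Step 4. [r7c7∈{4}] r7c7's peers cover all but 4 ⇒ r7c7=4.
Step 5. [r2c1∈{4}] nothing but 4 survives at r2c1. So r2c1=4.
Step 6. [r4c6∈{1}] nothing but 1 survives at r4c6 ⇒ r4c6=1.
Step 7. [r6c2∈{9}] r6c2 has the single candidate 9, so r6c2=9.
Step 8. [r4c4∈{3}] r4c4's peers cover all but 3 ⇒ r4c4=3.
Step 9. [r9c3∈{2,4}] 4 has one home in col 3: r9c3, so r9c3=4.
Step 10. [r6c7∈{1,7}] 1 has one home in col 7: r6c7. So r6c7=1.
Step 11. [r5c9∈{4}] r5c9 is down to just 4. So r5c9=4.
Step 12. [r8c7∈{8}] r8c7 is down to just 8. So r8c7=8.
Step 13. [r5c6∈{5,9}] in row 5, 5 fits only at r5c6. So r5c6=5.
Step 14. [r1c8∈{4,7}] row 1 places 4 nowhere but r1c8. So r1c8=4.
Step 15. [r3c4∈{1}] nothing but 1 survives at r3c4. So r3c4=1.
Step 16. [r4c9∈{8}] nothing but 8 survives at r4c9, so r4c9=8.
Step 17. [r5c4∈{9}] nothing but 9 survives at r5c4, so r5c4=9.
Step 18. [r5c2∈{6}] nothing but 6 survives at r5c2, so r5c2=6.
Step 19. [r2c8∈{1}] r2c8 has the single candidate 1, so r2c8=1.
Step 20. [r8c5∈{4}] nothing but 4 survives at r8c5. So r8c5=4.
Step 21. [r2c9∈{9}] only 9 remains possible at r2c9 ⇒ r2c9=9.
Step 22. [r6c8∈{7}] r6c8 has the single candidate 7. So r6c8=7.
Step 23. [r1c7∈{7}] r1c7's peers cover all but 7, so r1c7=7.
Step 24. [r1c6∈{2}] nothing but 2 survives at r1c6, so r1c6=2.
Step 25. [r7c3∈{7}] nothing but 7 survives at r7c3, so r7c3=7.
Step 26. [r6c4∈{4}] r6c4 is down to just 4, so r6c4=4.
Step 27. [r9c2∈{8}] only 8 remains possible at r9c2 ⇒ r9c2=8.
Step 28. [r1c3∈{9}] only 9 remains possible at r1c3, so r1c3=9.
Step 29. [r9c5∈{1}] r9c5's peers cover all but 1, so r9c5=1.
Step 30. [r4c5∈{6}] r4c5 is down to just 6, so r4c5=6.
Step 31. [r1c1∈{6}] only 6 remains possible at r1c1 ⇒ r1c1=6.
Step 32. [r9c8∈{6}] nothing but 6 survives at r9c8 ⇒ r9c8=6.
Step 33. [r9c1∈{2}] nothing but 2 survives at r9c1. So r9c1=2.
Step 34. [r9c6∈{9}] r9c6's peers cover all but 9, so r9c6=9.
Step 35. [r3c1∈{3}] r3c1 is down to just 3, so r3c1=3.
Step 36. [r4c3∈{2}] only 2 remains possible at r4c3. So r4c3=2.
Step 37. [r1c4∈{8}] nothing but 8 survives at r1c4. So r1c4=8.
Step 38. [r6c3∈{3}] r6c3's peers cover all but 3. So r6c3=3.
Step 39. [r9c7∈{3}] r9c7's peers cover all but 3. So r9c7=3.

Answer: 6 1 9 8 5 2 7 4 3 / 4 2 8 6 3 7 5 1 9 / 3 7 5 1 9 4 6 8 2 / 7 4 2 3 6 1 9 5 8 / 8 6 1 9 7 5 2 3 4 / 5 9 3 4 2 8 1 7 6 / 1 3 7 2 8 6 4 9 5 / 9 5 6 7 4 3 8 2 1 / 2 8 4 5 1 9 3 6 7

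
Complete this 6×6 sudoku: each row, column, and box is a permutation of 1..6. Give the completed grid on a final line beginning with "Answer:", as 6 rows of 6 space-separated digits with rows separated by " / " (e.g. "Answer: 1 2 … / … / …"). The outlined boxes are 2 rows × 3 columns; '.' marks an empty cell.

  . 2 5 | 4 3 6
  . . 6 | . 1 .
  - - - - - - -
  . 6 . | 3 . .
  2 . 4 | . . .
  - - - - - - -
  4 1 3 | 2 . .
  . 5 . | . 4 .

Step 1. [r5c6∈{5}] r5c6 has the single candidate 5. So r5c6=5.
Step 2. [r4c6∈{1}] r4c6 is down to just 1. So r4c6=1.
Step 3. [r5c5∈{6}] only 6 remains possible at r5c5 ⇒ r5c5=6.
Step 4. [r3c5∈{2,5}] col 5 places 2 nowhere but r3c5, so r3c5=2.
Step 5. [r3c1∈{1,5}] 5 has one home in row 3: r3c1. So r3c1=5.
Step 6. [r4c5∈{5}] r4c5 is down to just 5 ⇒ r4c5=5.
Step 7. [r2c1∈{3}] nothing but 3 survives at r2c1, so r2c1=3.
Step 8. [r2c4∈{5}] nothing but 5 survives at r2c4, so r2c4=5.
Step 9. [r4c2∈{3}] r4c2 is down to just 3, so r4c2=3.
Step 10. [r4c4∈{6}] r4c4 has the single candidate 6. So r4c4=6.
Step 11. [r2c2∈{4}] r2c2 is down to just 4 ⇒ r2c2=4.
Step 12. [r6c3∈{2}] nothing but 2 survives at r6c3, so r6c3=2.
Step 13. [r6c6∈{3}] only 3 remains possible at r6c6, so r6c6=3.
Step 14. [r3c3∈{1}] r3c3's peers cover all but 1 ⇒ r3c3=1.
Step 15. [r6c1∈{6}] r6c1's peers cover all but 6. So r6c1=6.
Step 16. [r6c4∈{1}] r6c4 is down to just 1. So r6c4=1.
Step 17. [r2c6∈{2}] r2c6 has the single candidate 2. So r2c6=2.
Step 18. [r3c6∈{4}] r3c6's peers cover all but 4, so r3c6=4.
Step 19. [r1c1∈{1}] nothing but 1 survives at r1c1, so r1c1=1.

Answer: 1 2 5 4 3 6 / 3 4 6 5 1 2 / 5 6 1 3 2 4 / 2 3 4 6 5 1 / 4 1 3 2 6 5 / 6 5 2 1 4 3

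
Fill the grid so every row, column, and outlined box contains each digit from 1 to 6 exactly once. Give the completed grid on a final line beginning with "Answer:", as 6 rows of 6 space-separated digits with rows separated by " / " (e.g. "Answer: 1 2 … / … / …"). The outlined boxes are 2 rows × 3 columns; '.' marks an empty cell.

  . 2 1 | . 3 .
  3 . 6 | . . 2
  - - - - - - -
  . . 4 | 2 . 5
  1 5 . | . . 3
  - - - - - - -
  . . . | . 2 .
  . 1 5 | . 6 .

Step 1. [r6c6∈{4}] nothing but 4 survives at r6c6 ⇒ r6c6=4.
Step 2. [r5c4∈{1,3,5}] 5 has one home in row 5: r5c4. So r5c4=5.
Step 3. [r2c2∈{4}] r2c2's peers cover all but 4, so r2c2=4.
Step 4. [r1c4∈{4,6}] 4 has one home in row 1: r1c4, so r1c4=4.
Step 5. [r3c2∈{3,6}] 3 has one home in row 3: r3c2, so r3c2=3.
Step 6. [r5c1∈{4,6}] in row 5, 4 fits only at r5c1, so r5c1=4.
Step 7. [r2c5∈{1,5}] in row 2, 5 fits only at r2c5, so r2c5=5.
Step 8. [r6c4∈{3}] r6c4 is down to just 3 ⇒ r6c4=3.
Step 9. [r1c6∈{6}] nothing but 6 survives at r1c6, so r1c6=6.
Step 10. [r4c5∈{4}] nothing but 4 survives at r4c5, so r4c5=4.
Step 11. [r2c4∈{1}] r2c4's peers cover all but 1. So r2c4=1.
Step 12. [r5c6∈{1}] r5c6 has the single candidate 1. So r5c6=1.
Step 13. [r1c1∈{5}] r1c1 is down to just 5, so r1c1=5.
Step 14. [r3c5∈{1}] r3c5's peers cover all but 1. So r3c5=1.
Step 15. [r5c2∈{6}] r5c2 has the single candidate 6, so r5c2=6.
Step 16. [r3c1∈{6}] r3c1's peers cover all but 6, so r3c1=6.
Step 17. [r6c1∈{2}] r6c1 has the single candidate 2, so r6c1=2.
Step 18. [r4c3∈{2}] r4c3's peers cover all but 2, so r4c3=2.
Step 19. [r5c3∈{3}] r5c3 is down to just 3. So r5c3=3.
Step 20. [r4c4∈{6}] nothing but 6 survives at r4c4. So r4c4=6.

Answer: 5 2 1 4 3 6 / 3 4 6 1 5 2 / 6 3 4 2 1 5 / 1 5 2 6 4 3 / 4 6 3 5 2 1 / 2 1 5 3 6 4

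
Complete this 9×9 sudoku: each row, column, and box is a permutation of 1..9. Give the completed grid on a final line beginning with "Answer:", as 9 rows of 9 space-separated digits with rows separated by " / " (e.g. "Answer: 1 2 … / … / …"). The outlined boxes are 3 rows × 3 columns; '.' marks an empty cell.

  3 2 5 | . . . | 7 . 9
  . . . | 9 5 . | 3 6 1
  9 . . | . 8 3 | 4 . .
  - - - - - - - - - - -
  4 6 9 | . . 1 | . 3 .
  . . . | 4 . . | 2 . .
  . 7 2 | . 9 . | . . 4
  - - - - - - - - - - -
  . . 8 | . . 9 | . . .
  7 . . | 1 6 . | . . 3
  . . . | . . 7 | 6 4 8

Step 1. [r6c4∈{3,5,6,8}] r6c4 is the only open cell in row 6 admitting 3. So r6c4=3.
Step 2. [r4c4∈{2,5,7,8}] 8 has one home in col 4: r4c4. So r4c4=8.
Step 3. [r4c7∈{5}] r4c7's peers cover all but 5. So r4c7=5.
Step 4. [r9c2∈{1,3,5,9}] 9 has one home in row 9: r9c2 ⇒ r9c2=9.
Step 5. [r6c7∈{1,8}] col 7 places 8 nowhere but r6c7, so r6c7=8.
Step 6. [r8c3∈{4}] r8c3 has the single candidate 4. So r8c3=4.
Step 7. [r8c2∈{5}] only 5 remains possible at r8c2, so r8c2=5.
Step 8. [r4c9∈{7}] r4c9 has the single candidate 7, so r4c9=7.
Step 9. [r3c4∈{2,6,7}] 7 has one home in col 4: r3c4 ⇒ r3c4=7.
Step 10. [r7c7∈{1}] only 1 remains possible at r7c7 ⇒ r7c7=1.
Step 11. [r7c2∈{3}] only 3 remains possible at r7c2, so r7c2=3.
Step 12. [r6c6∈{5,6}] r6c6 is the only open cell in row 6 admitting 6 ⇒ r6c6=6.
Step 13. [r9c3∈{1}] r9c3's peers cover all but 1 ⇒ r9c3=1.
Step 14. [r9c1∈{2}] only 2 remains possible at r9c1, so r9c1=2.
Step 15. [r7c4∈{2,5}] col 4 places 2 nowhere but r7c4, so r7c4=2.
Step 16. [r3c9∈{2,5}] col 9 places 2 nowhere but r3c9. So r3c9=2.
Step 17. [r2c2∈{4,8}] in col 2, 4 fits only at r2c2. So r2c2=4.
Step 18. [r5c2∈{1,8}] r5c2 is the only open cell in col 2 admitting 8. So r5c2=8.
Step 19. [r6c8∈{1}] r6c8 is down to just 1, so r6c8=1.
Step 20. [r7c8∈{5,7}] 7 has one home in row 7: r7c8. So r7c8=7.
Step 21. [r8c8∈{2,9}] in row 8, 2 fits only at r8c8. So r8c8=2.
Step 22. [r1c6∈{4}] r1c6 has the single candidate 4, so r1c6=4.
Step 23. [r5c1∈{1,5}] across row 5, 1 lands solely at r5c1, so r5c1=1.
Step 24. [r3c3∈{6}] nothing but 6 survives at r3c3, so r3c3=6.
Step 25. [r9c5∈{3}] r9c5 has the single candidate 3, so r9c5=3.
Step 26. [r5c9∈{6}] nothing but 6 survives at r5c9 ⇒ r5c9=6.
Step 27. [r7c9∈{5}] only 5 remains possible at r7c9. So r7c9=5.
Step 28. [r6c1∈{5}] only 5 remains possible at r6c1, so r6c1=5.
Step 29. [r8c6∈{8}] only 8 remains possible at r8c6, so r8c6=8.
Step 30. [r1c8∈{8}] nothing but 8 survives at r1c8, so r1c8=8.
Step 31. [r9c4∈{5}] r9c4 has the single candidate 5. So r9c4=5.
Step 32. [r5c6∈{5}] r5c6 has the single candidate 5. So r5c6=5.
Step 33. [r2c1∈{8}] r2c1's peers cover all but 8. So r2c1=8.
Step 34. [r5c8∈{9}] r5c8 is down to just 9, so r5c8=9.
Step 35. [r1c5∈{1}] r1c5 has the single candidate 1. So r1c5=1.
Step 36. [r7c1∈{6}] r7c1 has the single candidate 6. So r7c1=6.
Step 37. [r8c7∈{9}] only 9 remains possible at r8c7 ⇒ r8c7=9.
Step 38. [r1c4∈{6}] nothing but 6 survives at r1c4. So r1c4=6.
Step 39. [r2c3∈{7}] r2c3's peers cover all but 7, so r2c3=7.
Step 40. [r3c8∈{5}] nothing but 5 survives at r3c8 ⇒ r3c8=5.
Step 41. [r2c6∈{2}] nothing but 2 survives at r2c6. So r2c6=2.
Step 42. [r7c5∈{4}] r7c5 is down to just 4. So r7c5=4.
Step 43. [r3c2∈{1}] only 1 remains possible at r3c2, so r3c2=1.
Step 44. [r5c5∈{7}] r5c5 has the single candidate 7, so r5c5=7.
Step 45. [r4c5∈{2}] r4c5's peers cover all but 2. So r4c5=2.
Step 46. [r5c3∈{3}] nothing but 3 survives at r5c3. So r5c3=3.

Answer: 3 2 5 6 1 4 7 8 9 / 8 4 7 9 5 2 3 6 1 / 9 1 6 7 8 3 4 5 2 / 4 6 9 8 2 1 5 3 7 / 1 8 3 4 7 5 2 9 6 / 5 7 2 3 9 6 8 1 4 / 6 3 8 2 4 9 1 7 5 / 7 5 4 1 6 8 9 2 3 / 2 9 1 5 3 7 6 4 8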